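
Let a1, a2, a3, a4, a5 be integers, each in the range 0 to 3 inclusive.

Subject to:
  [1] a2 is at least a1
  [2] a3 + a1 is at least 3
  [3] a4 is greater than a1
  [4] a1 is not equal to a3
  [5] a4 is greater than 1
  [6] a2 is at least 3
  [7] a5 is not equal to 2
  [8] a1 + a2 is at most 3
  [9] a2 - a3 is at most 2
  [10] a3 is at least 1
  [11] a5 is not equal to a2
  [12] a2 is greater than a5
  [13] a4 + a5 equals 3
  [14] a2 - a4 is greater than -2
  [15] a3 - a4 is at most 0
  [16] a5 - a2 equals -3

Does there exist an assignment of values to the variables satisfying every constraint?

Try a1 = 0, a2 = 3, a3 = 3, a4 = 3, a5 = 0.
Check constraint 2: a3 + a1 = 3; constraint 8: a1 + a2 = 3; constraint 9: a2 - a3 = 0. The remaining constraints are straightforward to verify.

Satisfiable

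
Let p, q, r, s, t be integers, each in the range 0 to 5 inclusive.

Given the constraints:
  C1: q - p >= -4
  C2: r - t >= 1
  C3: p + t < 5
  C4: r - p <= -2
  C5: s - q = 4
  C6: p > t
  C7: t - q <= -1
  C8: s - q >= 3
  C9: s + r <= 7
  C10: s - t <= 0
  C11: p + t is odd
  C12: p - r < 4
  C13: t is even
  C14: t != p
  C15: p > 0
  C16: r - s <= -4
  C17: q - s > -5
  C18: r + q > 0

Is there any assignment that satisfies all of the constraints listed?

Constraints 1, 2, 4, 8, and 10 give q − p ≥ -4, p − r ≥ 2, r − t ≥ 1, t − s ≥ 0, s − q ≥ 3.
Adding all 5 inequalities: the left sides telescope to 0, and the right sides sum to (-4) + 2 + 1 + 0 + 3 = 2. So 0 ≥ 2, which is false.

Unsatisfiable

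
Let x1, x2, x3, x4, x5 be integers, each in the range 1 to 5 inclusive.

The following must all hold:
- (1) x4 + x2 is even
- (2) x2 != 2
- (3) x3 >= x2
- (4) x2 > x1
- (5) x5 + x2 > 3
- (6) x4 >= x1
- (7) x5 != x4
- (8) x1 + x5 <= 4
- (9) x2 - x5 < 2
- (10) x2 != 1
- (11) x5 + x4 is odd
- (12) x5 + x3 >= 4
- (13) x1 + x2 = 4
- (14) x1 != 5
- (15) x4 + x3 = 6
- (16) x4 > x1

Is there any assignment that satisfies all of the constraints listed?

The assignment x1 = 1, x2 = 3, x3 = 3, x4 = 3, x5 = 2 works:
  constraint 5 holds since x5 + x2 = 5.
  constraint 8 holds since x1 + x5 = 3.
  constraint 9 holds since x2 - x5 = 1.
The rest check out directly.

Satisfiable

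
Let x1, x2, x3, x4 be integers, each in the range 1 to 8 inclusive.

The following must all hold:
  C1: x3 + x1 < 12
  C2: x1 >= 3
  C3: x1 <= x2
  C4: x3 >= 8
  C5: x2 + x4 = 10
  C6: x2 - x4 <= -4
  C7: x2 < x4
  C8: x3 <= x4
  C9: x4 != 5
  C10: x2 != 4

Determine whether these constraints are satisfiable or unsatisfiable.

From constraints 2 and 3: x2 ≥ x1 ≥ 3. From constraints 4 and 8: x4 ≥ x3 ≥ 8. Hence x2 + x4 ≥ 11. But constraint 5 requires x2 + x4 = 10, and 10 < 11. Contradiction.

Unsatisfiable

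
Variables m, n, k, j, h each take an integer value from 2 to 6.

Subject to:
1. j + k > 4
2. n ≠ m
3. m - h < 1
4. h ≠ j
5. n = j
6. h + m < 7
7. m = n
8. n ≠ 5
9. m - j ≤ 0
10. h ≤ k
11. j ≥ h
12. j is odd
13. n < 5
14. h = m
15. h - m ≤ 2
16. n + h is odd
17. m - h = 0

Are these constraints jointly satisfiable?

From constraints 5, 7, and 14, h = m = n = j, so h = j. But constraint 4 says h ≠ j. Contradiction.

Unsatisfiable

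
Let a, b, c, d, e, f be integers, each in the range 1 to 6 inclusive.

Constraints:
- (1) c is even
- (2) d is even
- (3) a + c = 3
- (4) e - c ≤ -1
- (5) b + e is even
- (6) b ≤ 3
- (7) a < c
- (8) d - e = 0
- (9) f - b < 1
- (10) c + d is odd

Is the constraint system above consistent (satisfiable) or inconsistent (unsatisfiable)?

Constraint 1 makes c even and constraint 2 makes d even, so c + d must be even. Constraint 10 says c + d is odd — contradiction.

Unsatisfiable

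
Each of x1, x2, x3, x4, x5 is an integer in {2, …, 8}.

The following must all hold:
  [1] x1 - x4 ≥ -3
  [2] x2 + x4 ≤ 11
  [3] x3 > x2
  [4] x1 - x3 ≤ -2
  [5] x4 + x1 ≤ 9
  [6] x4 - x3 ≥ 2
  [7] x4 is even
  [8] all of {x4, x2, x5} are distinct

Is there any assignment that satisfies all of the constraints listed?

Unsatisfiable

Constraints 1, 4, and 6 give x1 − x4 ≥ -3, x4 − x3 ≥ 2, x3 − x1 ≥ 2.
Adding all 3 inequalities: the left sides telescope to 0, and the right sides sum to (-3) + 2 + 2 = 1. So 0 ≥ 1, which is false.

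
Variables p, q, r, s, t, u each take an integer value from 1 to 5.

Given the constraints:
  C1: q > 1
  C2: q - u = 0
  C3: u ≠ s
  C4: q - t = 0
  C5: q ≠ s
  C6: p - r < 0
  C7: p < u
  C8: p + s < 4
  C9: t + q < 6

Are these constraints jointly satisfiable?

Satisfiable

The assignment p = 1, q = 2, r = 2, s = 1, t = 2, u = 2 works:
  constraint 2 holds since q - u = 0.
  constraint 4 holds since q - t = 0.
  constraint 6 holds since p - r = -1.
The rest check out directly.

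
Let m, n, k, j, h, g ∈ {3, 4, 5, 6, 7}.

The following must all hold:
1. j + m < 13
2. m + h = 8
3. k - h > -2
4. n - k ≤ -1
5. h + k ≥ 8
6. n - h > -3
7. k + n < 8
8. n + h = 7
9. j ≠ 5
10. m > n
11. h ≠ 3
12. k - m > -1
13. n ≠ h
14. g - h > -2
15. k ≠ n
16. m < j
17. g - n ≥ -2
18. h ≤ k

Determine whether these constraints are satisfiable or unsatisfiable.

Try m = 4, n = 3, k = 4, j = 7, h = 4, g = 4.
Check constraint 1: j + m = 11; constraint 2: m + h = 8; constraint 3: k - h = 0. The remaining constraints are straightforward to verify.

Satisfiable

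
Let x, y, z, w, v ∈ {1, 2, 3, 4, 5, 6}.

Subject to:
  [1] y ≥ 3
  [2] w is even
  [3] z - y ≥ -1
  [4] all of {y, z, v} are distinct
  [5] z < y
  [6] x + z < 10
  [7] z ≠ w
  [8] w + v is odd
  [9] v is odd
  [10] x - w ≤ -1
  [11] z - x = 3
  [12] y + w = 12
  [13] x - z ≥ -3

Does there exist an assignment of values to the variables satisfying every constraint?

Satisfiable

Take x = 2, y = 6, z = 5, w = 6, v = 3. Then constraint 3: z - y = -1; constraint 6: x + z = 7; constraint 10: x - w = -4, and every other listed constraint is also met.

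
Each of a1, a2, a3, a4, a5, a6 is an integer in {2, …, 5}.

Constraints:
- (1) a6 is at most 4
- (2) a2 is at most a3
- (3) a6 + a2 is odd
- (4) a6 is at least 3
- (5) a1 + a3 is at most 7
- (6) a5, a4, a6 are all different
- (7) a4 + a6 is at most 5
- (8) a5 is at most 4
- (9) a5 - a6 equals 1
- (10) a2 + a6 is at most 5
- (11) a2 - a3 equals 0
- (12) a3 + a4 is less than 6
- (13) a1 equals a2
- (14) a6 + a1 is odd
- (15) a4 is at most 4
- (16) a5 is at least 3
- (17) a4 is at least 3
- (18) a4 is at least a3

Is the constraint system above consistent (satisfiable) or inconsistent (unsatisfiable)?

Constraints 1, 4, 8, 15, 16, and 17 confine each of a5, a4, a6 to the 2 values {3, 4}.
Constraint 6 requires all 3 of them to be distinct, but only 2 values are available — impossible by the pigeonhole principle.

Unsatisfiable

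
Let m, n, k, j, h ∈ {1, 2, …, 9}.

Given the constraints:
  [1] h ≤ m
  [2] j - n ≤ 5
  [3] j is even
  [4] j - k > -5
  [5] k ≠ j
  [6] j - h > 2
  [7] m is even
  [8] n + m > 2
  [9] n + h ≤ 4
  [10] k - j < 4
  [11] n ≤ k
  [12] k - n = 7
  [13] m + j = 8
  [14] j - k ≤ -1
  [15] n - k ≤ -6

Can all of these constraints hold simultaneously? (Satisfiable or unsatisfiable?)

One satisfying assignment is m = 2, n = 1, k = 8, j = 6, h = 2.
For the less obvious constraints — constraint 2: j - n = 5; constraint 4: j - k = -2 — and the others hold by inspection.

Satisfiable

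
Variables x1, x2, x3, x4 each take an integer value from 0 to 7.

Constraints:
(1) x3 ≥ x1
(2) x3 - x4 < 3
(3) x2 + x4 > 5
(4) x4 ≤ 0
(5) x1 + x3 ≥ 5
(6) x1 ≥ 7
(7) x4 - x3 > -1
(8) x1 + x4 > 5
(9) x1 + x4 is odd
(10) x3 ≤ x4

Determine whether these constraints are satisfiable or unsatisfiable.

From constraints 1 and 6: x3 ≥ x1 and x1 ≥ 7, so x3 ≥ 7. From constraints 4 and 10: x3 ≤ x4 and x4 ≤ 0, so x3 ≤ 0. But 0 < 7, so no value of x3 works.

Unsatisfiable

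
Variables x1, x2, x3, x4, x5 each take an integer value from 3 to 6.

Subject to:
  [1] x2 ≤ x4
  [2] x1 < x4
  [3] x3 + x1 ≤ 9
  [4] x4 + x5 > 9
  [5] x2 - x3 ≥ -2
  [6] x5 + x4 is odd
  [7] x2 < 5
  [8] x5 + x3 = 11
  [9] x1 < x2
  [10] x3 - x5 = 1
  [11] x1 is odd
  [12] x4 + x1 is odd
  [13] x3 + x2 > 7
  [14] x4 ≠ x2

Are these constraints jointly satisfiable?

Try x1 = 3, x2 = 4, x3 = 6, x4 = 6, x5 = 5.
Check constraint 3: x3 + x1 = 9; constraint 4: x4 + x5 = 11. The remaining constraints are straightforward to verify.

Satisfiable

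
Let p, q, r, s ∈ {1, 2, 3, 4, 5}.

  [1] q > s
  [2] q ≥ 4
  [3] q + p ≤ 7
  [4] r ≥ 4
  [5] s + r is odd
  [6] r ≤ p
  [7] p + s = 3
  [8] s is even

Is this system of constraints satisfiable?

Unsatisfiable

From constraint 2: q ≥ 4. From constraints 4 and 6: p ≥ r ≥ 4. Hence q + p ≥ 8. But constraint 3 requires q + p ≤ 7, and 7 < 8. Contradiction.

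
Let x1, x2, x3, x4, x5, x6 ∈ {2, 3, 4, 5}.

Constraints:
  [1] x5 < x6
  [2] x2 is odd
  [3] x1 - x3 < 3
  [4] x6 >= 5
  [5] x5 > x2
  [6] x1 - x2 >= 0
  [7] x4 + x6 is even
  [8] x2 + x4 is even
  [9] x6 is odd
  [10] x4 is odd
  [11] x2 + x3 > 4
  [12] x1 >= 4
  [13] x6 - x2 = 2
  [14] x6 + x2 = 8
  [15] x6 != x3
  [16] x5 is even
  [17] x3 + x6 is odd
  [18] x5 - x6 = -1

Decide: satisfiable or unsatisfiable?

Satisfiable

Setting (x1, x2, x3, x4, x5, x6) = (5, 3, 4, 3, 4, 5) satisfies everything: constraint 3: x1 - x3 = 1; constraint 6: x1 - x2 = 2; constraint 11: x2 + x3 = 7, and the others follow.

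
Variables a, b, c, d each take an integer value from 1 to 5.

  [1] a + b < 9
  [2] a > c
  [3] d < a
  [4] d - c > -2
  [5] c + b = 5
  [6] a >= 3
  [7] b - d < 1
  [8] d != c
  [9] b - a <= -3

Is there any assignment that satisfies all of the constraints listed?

The assignment a = 5, b = 2, c = 3, d = 2 works:
  constraint 1 holds since a + b = 7.
  constraint 4 holds since d - c = -1.
  constraint 5 holds since c + b = 5.
The rest check out directly.

Satisfiable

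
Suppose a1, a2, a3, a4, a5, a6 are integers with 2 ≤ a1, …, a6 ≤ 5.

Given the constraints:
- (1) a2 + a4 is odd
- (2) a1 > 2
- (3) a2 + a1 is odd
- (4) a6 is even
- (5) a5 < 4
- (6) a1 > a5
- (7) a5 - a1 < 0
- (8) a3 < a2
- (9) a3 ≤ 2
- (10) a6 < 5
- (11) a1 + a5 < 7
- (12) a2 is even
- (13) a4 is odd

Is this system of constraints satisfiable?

Take a1 = 3, a2 = 4, a3 = 2, a4 = 5, a5 = 2, a6 = 4. Then constraint 7: a5 - a1 = -1; constraint 11: a1 + a5 = 5, and every other listed constraint is also met.

Satisfiable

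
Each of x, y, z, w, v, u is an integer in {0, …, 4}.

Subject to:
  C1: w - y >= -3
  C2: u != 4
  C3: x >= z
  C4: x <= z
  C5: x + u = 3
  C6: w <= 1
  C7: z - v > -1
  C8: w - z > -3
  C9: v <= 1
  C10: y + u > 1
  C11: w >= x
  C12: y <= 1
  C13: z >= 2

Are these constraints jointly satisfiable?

Unsatisfiable

From constraints 3 and 13: x ≥ z and z ≥ 2, so x ≥ 2. From constraints 6 and 11: x ≤ w and w ≤ 1, so x ≤ 1. But 1 < 2, so no value of x works.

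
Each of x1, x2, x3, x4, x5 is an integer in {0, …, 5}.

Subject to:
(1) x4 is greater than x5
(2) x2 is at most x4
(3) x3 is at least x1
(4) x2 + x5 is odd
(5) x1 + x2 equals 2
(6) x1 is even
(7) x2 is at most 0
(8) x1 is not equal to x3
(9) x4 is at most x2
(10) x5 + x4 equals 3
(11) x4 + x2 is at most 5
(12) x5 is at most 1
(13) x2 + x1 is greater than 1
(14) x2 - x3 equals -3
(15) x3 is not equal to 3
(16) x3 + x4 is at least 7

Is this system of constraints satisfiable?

From constraint 12: x5 ≤ 1. From constraints 7 and 9: x4 ≤ x2 ≤ 0. Hence x5 + x4 ≤ 1. But constraint 10 requires x5 + x4 = 3, and 3 > 1. Contradiction.

Unsatisfiable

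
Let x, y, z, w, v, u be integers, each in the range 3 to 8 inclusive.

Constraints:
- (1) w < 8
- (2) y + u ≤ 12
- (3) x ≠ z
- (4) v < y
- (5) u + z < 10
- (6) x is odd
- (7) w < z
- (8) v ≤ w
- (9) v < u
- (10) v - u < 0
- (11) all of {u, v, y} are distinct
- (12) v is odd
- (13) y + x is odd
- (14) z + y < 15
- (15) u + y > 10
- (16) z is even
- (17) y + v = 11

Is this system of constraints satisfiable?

Try x = 5, y = 8, z = 4, w = 3, v = 3, u = 4.
Check constraint 2: y + u = 12; constraint 5: u + z = 8; constraint 10: v - u = -1. The remaining constraints are straightforward to verify.

Satisfiable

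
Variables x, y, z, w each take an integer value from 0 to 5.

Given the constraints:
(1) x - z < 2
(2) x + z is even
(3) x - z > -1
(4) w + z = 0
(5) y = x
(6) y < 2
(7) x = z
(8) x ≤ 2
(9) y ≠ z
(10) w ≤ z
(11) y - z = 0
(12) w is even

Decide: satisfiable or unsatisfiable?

Unsatisfiable

From constraints 5 and 7, y = x = z, so y = z. But constraint 9 says y ≠ z. Contradiction.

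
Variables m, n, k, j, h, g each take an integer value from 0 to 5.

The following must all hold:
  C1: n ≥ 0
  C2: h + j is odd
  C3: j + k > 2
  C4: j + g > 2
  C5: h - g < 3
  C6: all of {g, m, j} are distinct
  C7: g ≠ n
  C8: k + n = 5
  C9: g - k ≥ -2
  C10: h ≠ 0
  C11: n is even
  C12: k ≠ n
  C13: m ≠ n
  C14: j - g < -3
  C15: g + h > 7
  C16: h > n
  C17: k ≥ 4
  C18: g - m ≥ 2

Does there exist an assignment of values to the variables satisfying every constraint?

Satisfiable

Setting (m, n, k, j, h, g) = (2, 0, 5, 0, 5, 4) satisfies everything: constraint 3: j + k = 5; constraint 4: j + g = 4, and the others follow.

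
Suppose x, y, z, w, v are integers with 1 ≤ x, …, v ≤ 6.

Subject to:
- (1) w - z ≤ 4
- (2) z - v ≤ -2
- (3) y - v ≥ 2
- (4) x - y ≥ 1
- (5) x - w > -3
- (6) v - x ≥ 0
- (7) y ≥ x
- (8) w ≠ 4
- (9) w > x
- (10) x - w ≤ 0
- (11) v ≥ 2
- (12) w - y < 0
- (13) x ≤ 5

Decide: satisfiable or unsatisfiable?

Constraints 1, 2, 3, 4, and 10 give y − v ≥ 2, v − z ≥ 2, z − w ≥ -4, w − x ≥ 0, x − y ≥ 1.
Adding all 5 inequalities: the left sides telescope to 0, and the right sides sum to 2 + 2 + (-4) + 0 + 1 = 1. So 0 ≥ 1, which is false.

Unsatisfiable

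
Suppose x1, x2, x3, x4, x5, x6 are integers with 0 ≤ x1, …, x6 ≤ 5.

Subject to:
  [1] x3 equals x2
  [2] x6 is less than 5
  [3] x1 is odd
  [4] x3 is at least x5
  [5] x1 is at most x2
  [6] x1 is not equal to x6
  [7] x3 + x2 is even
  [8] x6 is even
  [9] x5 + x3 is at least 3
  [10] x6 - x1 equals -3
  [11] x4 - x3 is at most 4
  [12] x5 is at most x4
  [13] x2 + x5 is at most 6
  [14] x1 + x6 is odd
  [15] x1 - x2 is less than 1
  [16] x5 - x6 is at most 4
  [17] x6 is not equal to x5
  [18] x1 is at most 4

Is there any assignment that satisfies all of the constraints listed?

Try x1 = 3, x2 = 3, x3 = 3, x4 = 4, x5 = 1, x6 = 0.
Check constraint 9: x5 + x3 = 4; constraint 10: x6 - x1 = -3. The remaining constraints are straightforward to verify.

Satisfiable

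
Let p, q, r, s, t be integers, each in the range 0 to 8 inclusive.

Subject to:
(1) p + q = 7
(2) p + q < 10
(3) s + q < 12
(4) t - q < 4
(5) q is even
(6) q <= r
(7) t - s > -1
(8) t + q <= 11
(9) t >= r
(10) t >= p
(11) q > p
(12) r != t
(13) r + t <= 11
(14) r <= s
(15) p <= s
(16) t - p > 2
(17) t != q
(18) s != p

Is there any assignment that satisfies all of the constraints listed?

Satisfiable

The assignment p = 3, q = 4, r = 5, s = 6, t = 6 works:
  constraint 1 holds since p + q = 7.
  constraint 2 holds since p + q = 7.
  constraint 3 holds since s + q = 10.
The rest check out directly.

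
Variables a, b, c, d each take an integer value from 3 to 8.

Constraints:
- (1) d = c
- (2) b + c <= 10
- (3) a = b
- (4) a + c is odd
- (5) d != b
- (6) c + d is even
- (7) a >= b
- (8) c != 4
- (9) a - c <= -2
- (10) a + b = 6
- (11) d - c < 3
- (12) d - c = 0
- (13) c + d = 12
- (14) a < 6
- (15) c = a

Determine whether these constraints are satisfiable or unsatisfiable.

Unsatisfiable

From constraints 1, 3, and 15, d = c = a = b, so d = b. But constraint 5 says d ≠ b. Contradiction.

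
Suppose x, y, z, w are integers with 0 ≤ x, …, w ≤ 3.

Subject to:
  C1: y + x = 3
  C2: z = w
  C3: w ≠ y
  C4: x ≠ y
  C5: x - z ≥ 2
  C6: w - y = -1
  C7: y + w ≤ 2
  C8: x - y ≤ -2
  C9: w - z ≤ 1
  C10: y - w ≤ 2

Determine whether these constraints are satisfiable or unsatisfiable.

Constraints 5, 8, 9, and 10 give x − z ≥ 2, z − w ≥ -1, w − y ≥ -2, y − x ≥ 2.
Adding all 4 inequalities: the left sides telescope to 0, and the right sides sum to 2 + (-1) + (-2) + 2 = 1. So 0 ≥ 1, which is false.

Unsatisfiable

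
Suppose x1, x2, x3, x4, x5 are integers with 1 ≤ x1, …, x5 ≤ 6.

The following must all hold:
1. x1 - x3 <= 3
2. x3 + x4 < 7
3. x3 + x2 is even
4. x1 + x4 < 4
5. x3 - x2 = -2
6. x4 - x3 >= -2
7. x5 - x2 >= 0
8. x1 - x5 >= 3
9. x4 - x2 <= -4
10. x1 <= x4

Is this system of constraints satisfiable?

Unsatisfiable

Constraints 1, 6, 7, 8, and 9 give x4 − x3 ≥ -2, x3 − x1 ≥ -3, x1 − x5 ≥ 3, x5 − x2 ≥ 0, x2 − x4 ≥ 4.
Adding all 5 inequalities: the left sides telescope to 0, and the right sides sum to (-2) + (-3) + 3 + 0 + 4 = 2. So 0 ≥ 2, which is false.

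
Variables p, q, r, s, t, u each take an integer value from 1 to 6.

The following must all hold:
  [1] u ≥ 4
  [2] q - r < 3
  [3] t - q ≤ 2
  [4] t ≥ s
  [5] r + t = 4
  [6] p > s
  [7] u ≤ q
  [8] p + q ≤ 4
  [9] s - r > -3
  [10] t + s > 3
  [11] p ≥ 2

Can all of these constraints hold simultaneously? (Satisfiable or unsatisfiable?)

From constraint 11: p ≥ 2. From constraints 1 and 7: q ≥ u ≥ 4. Hence p + q ≥ 6. But constraint 8 requires p + q ≤ 4, and 4 < 6. Contradiction.

Unsatisfiable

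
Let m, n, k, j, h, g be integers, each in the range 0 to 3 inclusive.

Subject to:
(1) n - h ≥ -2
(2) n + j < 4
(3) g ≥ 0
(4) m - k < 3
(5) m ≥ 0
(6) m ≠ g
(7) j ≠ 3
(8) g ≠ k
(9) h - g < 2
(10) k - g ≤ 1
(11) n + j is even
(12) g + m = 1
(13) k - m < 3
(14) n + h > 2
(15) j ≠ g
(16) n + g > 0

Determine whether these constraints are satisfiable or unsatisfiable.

Satisfiable

Try m = 0, n = 2, k = 0, j = 0, h = 2, g = 1.
Check constraint 1: n - h = 0; constraint 2: n + j = 2; constraint 4: m - k = 0. The remaining constraints are straightforward to verify.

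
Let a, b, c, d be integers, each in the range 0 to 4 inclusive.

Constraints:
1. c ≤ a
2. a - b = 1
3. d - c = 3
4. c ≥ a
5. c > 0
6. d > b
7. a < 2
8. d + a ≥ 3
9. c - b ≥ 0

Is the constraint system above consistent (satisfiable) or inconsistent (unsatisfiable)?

Setting (a, b, c, d) = (1, 0, 1, 4) satisfies everything: constraint 2: a - b = 1; constraint 3: d - c = 3, and the others follow.

Satisfiable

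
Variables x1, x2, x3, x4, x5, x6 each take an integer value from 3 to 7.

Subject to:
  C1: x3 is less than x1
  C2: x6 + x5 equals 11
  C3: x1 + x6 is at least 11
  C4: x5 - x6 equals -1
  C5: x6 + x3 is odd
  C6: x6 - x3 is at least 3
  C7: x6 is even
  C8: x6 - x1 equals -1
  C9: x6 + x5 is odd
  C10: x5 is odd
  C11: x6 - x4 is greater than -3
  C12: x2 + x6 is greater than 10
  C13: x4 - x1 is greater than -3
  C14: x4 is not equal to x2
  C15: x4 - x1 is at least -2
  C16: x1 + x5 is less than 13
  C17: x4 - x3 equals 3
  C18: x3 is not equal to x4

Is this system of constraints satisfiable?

Satisfiable

Setting (x1, x2, x3, x4, x5, x6) = (7, 7, 3, 6, 5, 6) satisfies everything: constraint 2: x6 + x5 = 11; constraint 3: x1 + x6 = 13, and the others follow.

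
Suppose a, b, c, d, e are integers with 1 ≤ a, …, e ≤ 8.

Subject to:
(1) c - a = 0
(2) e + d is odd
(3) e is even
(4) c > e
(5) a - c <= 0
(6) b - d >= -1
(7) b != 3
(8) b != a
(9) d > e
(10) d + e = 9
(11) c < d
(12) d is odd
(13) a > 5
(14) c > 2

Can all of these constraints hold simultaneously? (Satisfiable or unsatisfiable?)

The assignment a = 6, b = 8, c = 6, d = 7, e = 2 works:
  constraint 1 holds since c - a = 0.
  constraint 5 holds since a - c = 0.
  constraint 6 holds since b - d = 1.
The rest check out directly.

Satisfiable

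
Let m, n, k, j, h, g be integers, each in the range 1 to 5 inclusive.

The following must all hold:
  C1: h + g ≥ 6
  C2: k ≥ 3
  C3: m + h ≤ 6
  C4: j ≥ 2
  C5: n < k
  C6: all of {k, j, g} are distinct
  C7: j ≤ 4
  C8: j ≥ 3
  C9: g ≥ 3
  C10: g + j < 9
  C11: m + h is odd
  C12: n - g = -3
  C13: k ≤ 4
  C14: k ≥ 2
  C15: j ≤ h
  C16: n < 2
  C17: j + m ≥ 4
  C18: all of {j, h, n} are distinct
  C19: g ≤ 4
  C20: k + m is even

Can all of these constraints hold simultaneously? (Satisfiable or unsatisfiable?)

Constraints 2, 7, 8, 9, 13, and 19 confine each of k, j, g to the 2 values {3, 4}.
Constraint 6 requires all 3 of them to be distinct, but only 2 values are available — impossible by the pigeonhole principle.

Unsatisfiable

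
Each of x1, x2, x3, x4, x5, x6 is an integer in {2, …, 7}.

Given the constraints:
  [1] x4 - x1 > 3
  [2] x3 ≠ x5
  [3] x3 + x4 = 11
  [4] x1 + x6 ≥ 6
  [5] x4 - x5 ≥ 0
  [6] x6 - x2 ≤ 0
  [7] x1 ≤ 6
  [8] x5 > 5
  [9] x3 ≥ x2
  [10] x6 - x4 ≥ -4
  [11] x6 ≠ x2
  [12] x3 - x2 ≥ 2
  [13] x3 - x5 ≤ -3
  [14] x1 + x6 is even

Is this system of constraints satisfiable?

Constraints 5, 6, 10, 12, and 13 give x5 − x3 ≥ 3, x3 − x2 ≥ 2, x2 − x6 ≥ 0, x6 − x4 ≥ -4, x4 − x5 ≥ 0.
Adding all 5 inequalities: the left sides telescope to 0, and the right sides sum to 3 + 2 + 0 + (-4) + 0 = 1. So 0 ≥ 1, which is false.

Unsatisfiable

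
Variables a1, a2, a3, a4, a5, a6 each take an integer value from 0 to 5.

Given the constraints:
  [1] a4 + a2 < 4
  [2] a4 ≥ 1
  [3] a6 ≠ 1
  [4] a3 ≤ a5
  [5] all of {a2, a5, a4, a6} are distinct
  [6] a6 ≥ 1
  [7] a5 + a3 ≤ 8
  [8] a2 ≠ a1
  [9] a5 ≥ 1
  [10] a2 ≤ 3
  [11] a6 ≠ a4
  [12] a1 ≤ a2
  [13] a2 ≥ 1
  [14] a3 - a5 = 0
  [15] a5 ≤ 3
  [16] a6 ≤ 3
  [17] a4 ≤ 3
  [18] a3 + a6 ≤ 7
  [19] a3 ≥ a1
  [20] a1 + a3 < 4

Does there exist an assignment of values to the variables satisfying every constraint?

Constraints 2, 6, 9, 10, 13, 15, 16, and 17 confine each of a2, a5, a4, a6 to the 3 values {1, …, 3}.
Constraint 5 requires all 4 of them to be distinct, but only 3 values are available — impossible by the pigeonhole principle.

Unsatisfiable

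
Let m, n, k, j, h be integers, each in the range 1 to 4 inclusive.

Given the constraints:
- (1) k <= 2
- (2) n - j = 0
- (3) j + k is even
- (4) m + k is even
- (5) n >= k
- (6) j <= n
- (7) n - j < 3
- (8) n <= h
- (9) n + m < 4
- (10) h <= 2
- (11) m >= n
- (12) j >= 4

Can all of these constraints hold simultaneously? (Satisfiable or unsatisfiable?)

From constraints 6 and 12: n ≥ j and j ≥ 4, so n ≥ 4. From constraints 8 and 10: n ≤ h and h ≤ 2, so n ≤ 2. But 2 < 4, so no value of n works.

Unsatisfiable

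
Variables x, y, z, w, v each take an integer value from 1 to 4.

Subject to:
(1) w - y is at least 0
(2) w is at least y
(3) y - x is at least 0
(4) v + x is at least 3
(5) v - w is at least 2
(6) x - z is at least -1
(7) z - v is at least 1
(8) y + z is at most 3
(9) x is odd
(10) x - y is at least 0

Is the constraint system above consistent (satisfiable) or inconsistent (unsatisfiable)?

Constraints 1, 3, 5, 6, and 7 give v − w ≥ 2, w − y ≥ 0, y − x ≥ 0, x − z ≥ -1, z − v ≥ 1.
Adding all 5 inequalities: the left sides telescope to 0, and the right sides sum to 2 + 0 + 0 + (-1) + 1 = 2. So 0 ≥ 2, which is false.

Unsatisfiable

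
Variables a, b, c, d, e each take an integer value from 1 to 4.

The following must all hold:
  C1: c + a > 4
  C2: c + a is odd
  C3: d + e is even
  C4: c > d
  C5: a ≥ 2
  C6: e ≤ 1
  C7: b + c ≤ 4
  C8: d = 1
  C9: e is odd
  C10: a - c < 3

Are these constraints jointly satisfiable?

The assignment a = 4, b = 1, c = 3, d = 1, e = 1 works:
  constraint 1 holds since c + a = 7.
  constraint 7 holds since b + c = 4.
The rest check out directly.

Satisfiable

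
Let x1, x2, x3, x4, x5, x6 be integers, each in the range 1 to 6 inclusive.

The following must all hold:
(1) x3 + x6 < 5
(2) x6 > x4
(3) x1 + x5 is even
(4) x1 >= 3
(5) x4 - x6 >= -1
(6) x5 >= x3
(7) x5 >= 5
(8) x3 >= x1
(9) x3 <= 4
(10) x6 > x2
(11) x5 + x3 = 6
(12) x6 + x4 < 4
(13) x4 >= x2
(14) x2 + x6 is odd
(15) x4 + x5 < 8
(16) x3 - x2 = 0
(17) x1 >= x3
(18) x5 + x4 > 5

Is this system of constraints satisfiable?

Unsatisfiable

From constraint 7: x5 ≥ 5. From constraints 4 and 8: x3 ≥ x1 ≥ 3. Hence x5 + x3 ≥ 8. But constraint 11 requires x5 + x3 = 6, and 6 < 8. Contradiction.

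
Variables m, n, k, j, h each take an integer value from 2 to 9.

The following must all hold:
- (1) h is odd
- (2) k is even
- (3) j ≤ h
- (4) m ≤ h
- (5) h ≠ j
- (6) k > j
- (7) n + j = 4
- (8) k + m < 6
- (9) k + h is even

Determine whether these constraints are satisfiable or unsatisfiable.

Unsatisfiable

Constraint 2 makes k even and constraint 1 makes h odd, so k + h must be odd. Constraint 9 says k + h is even — contradiction.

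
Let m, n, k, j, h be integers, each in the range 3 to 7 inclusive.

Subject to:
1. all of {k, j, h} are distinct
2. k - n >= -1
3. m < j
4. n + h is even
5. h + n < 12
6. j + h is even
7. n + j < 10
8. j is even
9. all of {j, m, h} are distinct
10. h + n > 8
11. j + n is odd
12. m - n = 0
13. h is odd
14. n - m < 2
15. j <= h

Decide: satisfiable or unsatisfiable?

Constraint 8 makes j even and constraint 13 makes h odd, so j + h must be odd. Constraint 6 says j + h is even — contradiction.

Unsatisfiable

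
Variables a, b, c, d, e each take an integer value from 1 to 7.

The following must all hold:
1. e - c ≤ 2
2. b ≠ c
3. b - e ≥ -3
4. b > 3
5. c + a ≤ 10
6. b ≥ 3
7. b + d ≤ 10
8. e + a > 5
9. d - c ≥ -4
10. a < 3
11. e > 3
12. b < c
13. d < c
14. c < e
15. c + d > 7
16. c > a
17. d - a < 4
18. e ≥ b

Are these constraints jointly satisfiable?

Satisfiable

Setting (a, b, c, d, e) = (2, 4, 5, 4, 6) satisfies everything: constraint 1: e - c = 1; constraint 3: b - e = -2; constraint 5: c + a = 7, and the others follow.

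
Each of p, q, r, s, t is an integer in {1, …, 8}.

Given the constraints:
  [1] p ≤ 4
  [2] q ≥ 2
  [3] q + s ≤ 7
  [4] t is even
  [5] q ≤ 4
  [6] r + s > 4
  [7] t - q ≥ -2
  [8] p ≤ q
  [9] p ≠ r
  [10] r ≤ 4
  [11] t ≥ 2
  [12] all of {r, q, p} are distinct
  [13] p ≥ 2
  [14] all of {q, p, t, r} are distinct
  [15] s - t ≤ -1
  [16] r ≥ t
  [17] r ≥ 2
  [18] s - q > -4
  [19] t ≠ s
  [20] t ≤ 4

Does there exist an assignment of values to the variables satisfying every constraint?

Unsatisfiable

Constraints 1, 2, 5, 10, 11, 13, 17, and 20 confine each of q, p, t, r to the 3 values {2, …, 4}.
Constraint 14 requires all 4 of them to be distinct, but only 3 values are available — impossible by the pigeonhole principle.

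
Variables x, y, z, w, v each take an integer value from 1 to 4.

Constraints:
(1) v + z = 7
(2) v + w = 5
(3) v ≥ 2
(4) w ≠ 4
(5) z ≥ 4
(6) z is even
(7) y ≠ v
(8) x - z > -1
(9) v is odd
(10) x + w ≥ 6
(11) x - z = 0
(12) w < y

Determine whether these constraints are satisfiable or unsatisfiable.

Satisfiable

Try x = 4, y = 4, z = 4, w = 2, v = 3.
Check constraint 1: v + z = 7; constraint 2: v + w = 5; constraint 8: x - z = 0. The remaining constraints are straightforward to verify.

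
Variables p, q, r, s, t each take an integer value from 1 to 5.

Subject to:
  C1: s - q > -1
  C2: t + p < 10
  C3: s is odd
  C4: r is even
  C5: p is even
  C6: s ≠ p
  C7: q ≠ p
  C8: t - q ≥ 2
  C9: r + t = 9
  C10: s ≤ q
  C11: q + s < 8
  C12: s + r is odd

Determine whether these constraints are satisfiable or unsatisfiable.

Satisfiable

Setting (p, q, r, s, t) = (2, 3, 4, 3, 5) satisfies everything: constraint 1: s - q = 0; constraint 2: t + p = 7; constraint 8: t - q = 2, and the others follow.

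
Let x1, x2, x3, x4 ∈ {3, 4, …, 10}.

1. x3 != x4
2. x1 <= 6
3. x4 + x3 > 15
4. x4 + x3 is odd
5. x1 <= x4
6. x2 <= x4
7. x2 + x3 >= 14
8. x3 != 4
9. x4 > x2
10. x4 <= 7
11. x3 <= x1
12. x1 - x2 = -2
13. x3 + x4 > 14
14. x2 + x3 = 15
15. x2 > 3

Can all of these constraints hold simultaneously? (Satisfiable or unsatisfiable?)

Unsatisfiable

From constraints 6 and 10: x2 ≤ x4 ≤ 7. From constraints 2 and 11: x3 ≤ x1 ≤ 6. Hence x2 + x3 ≤ 13. But constraint 14 requires x2 + x3 = 15, and 15 > 13. Contradiction.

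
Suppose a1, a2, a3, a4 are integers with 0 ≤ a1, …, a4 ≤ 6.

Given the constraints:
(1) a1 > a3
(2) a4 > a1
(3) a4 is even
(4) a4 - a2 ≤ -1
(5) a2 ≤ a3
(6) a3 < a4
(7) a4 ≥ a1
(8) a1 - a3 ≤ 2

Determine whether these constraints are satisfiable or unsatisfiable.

Constraints 1, 2, 4, and 5 give a2 ≤ a3, a3 < a1, a1 < a4, a4 < a2. Chaining: a2 ≤ a3 < a1 < a4 < a2, which forces a2 < a2 — impossible.

Unsatisfiable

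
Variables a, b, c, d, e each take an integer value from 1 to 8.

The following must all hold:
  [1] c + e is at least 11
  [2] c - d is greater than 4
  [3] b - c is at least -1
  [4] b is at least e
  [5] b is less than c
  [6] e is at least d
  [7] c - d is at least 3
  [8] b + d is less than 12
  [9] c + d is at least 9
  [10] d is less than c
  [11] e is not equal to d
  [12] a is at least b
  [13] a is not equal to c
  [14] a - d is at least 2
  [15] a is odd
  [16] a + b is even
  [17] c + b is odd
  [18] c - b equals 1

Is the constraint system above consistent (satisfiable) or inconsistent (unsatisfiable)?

One satisfying assignment is a = 7, b = 7, c = 8, d = 2, e = 4.
For the less obvious constraints — constraint 1: c + e = 12; constraint 2: c - d = 6 — and the others hold by inspection.

Satisfiable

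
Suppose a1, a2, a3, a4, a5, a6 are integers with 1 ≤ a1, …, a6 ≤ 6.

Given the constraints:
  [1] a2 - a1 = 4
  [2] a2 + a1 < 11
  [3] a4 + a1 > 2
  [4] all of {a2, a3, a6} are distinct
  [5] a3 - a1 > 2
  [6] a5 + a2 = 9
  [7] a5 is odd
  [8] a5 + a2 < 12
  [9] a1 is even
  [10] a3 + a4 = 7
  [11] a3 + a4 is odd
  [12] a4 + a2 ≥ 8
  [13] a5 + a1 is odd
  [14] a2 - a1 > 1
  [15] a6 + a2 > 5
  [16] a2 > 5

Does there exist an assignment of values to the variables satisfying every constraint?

One satisfying assignment is a1 = 2, a2 = 6, a3 = 5, a4 = 2, a5 = 3, a6 = 2.
For the less obvious constraints — constraint 1: a2 - a1 = 4; constraint 2: a2 + a1 = 8 — and the others hold by inspection.

Satisfiable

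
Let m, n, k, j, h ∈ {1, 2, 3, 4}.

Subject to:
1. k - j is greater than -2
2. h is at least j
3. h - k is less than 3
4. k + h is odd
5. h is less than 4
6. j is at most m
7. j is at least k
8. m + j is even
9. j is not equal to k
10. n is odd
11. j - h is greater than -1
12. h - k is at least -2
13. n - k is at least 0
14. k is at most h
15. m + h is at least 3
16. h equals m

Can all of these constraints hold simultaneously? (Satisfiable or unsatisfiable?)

Satisfiable

One satisfying assignment is m = 2, n = 3, k = 1, j = 2, h = 2.
For the less obvious constraints — constraint 1: k - j = -1; constraint 3: h - k = 1 — and the others hold by inspection.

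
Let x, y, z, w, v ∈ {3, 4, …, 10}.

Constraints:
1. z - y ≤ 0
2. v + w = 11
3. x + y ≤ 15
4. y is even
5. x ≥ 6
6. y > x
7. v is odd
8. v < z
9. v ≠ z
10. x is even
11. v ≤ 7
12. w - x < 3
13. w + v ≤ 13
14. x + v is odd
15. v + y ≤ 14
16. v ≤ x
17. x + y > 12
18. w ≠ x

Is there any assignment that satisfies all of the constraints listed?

Setting (x, y, z, w, v) = (6, 8, 8, 8, 3) satisfies everything: constraint 1: z - y = 0; constraint 2: v + w = 11; constraint 3: x + y = 14, and the others follow.

Satisfiable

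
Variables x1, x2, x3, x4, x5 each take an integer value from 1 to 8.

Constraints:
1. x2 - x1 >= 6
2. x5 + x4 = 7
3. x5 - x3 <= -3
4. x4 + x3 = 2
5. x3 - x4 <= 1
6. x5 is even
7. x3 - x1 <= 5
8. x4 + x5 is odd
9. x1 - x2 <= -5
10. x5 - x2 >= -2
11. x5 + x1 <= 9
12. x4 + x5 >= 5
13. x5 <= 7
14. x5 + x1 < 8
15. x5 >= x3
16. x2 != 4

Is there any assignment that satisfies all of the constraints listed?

Unsatisfiable

Constraints 1, 3, 7, and 10 give x5 − x2 ≥ -2, x2 − x1 ≥ 6, x1 − x3 ≥ -5, x3 − x5 ≥ 3.
Adding all 4 inequalities: the left sides telescope to 0, and the right sides sum to (-2) + 6 + (-5) + 3 = 2. So 0 ≥ 2, which is false.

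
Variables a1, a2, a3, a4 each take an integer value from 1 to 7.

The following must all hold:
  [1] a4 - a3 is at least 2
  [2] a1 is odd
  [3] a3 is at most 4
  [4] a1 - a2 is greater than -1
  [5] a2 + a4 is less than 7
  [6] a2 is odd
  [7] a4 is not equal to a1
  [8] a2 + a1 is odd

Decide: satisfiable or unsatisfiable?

Unsatisfiable

Constraint 6 makes a2 odd and constraint 2 makes a1 odd, so a2 + a1 must be even. Constraint 8 says a2 + a1 is odd — contradiction.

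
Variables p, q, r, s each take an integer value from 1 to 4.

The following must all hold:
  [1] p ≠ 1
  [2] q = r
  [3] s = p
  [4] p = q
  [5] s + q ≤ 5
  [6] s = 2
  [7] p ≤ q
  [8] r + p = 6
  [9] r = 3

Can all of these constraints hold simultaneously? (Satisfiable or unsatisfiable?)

Unsatisfiable

Constraint 6 fixes s = 2 and constraint 9 fixes r = 3. Constraints 2, 3, and 4 give s = p = q = r, so s = r. But 2 ≠ 3 — contradiction.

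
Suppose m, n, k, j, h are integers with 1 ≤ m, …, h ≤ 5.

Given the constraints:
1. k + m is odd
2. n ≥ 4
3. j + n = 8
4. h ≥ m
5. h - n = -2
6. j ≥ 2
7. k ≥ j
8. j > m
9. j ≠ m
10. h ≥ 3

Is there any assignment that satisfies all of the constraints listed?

Satisfiable

Try m = 2, n = 5, k = 5, j = 3, h = 3.
Check constraint 1: k + m = 7 is odd; constraint 3: j + n = 8; constraint 5: h - n = -2. The remaining constraints are straightforward to verify.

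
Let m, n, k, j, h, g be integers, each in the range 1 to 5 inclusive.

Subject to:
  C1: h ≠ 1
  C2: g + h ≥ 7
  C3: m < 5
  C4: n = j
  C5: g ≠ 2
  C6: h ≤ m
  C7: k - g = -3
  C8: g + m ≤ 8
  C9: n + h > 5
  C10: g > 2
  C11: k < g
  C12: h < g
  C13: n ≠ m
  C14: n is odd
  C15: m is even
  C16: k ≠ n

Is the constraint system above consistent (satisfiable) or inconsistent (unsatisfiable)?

Take m = 2, n = 5, k = 2, j = 5, h = 2, g = 5. Then constraint 2: g + h = 7; constraint 7: k - g = -3; constraint 8: g + m = 7, and every other listed constraint is also met.

Satisfiable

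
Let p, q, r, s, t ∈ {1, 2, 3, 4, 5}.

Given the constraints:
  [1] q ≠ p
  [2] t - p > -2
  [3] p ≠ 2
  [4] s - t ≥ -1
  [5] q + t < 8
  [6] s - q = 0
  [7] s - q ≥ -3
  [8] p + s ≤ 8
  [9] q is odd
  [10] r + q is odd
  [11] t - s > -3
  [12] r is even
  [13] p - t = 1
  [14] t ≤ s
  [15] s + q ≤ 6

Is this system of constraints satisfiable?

The assignment p = 4, q = 3, r = 4, s = 3, t = 3 works:
  constraint 2 holds since t - p = -1.
  constraint 4 holds since s - t = 0.
  constraint 5 holds since q + t = 6.
The rest check out directly.

Satisfiable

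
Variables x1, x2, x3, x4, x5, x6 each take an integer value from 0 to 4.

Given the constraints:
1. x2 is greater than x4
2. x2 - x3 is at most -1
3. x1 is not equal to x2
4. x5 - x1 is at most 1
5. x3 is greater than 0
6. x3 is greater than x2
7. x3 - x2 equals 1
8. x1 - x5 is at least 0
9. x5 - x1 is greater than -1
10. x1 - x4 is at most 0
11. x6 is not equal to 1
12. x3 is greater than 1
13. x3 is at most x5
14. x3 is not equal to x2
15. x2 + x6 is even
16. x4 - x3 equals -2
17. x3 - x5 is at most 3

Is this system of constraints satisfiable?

Constraints 1, 2, 8, 10, and 13 give x2 < x3, x3 ≤ x5, x5 ≤ x1, x1 ≤ x4, x4 < x2. Chaining: x2 < x3 ≤ x5 ≤ x1 ≤ x4 < x2, which forces x2 < x2 — impossible.

Unsatisfiable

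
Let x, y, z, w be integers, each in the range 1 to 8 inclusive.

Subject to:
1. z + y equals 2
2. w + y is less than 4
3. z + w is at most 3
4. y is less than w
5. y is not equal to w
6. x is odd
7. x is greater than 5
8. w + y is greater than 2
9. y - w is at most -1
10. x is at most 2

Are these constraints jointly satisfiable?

From constraint 7: x ≥ 6. From constraint 10: x ≤ 2. But 2 < 6, so no value of x works.

Unsatisfiable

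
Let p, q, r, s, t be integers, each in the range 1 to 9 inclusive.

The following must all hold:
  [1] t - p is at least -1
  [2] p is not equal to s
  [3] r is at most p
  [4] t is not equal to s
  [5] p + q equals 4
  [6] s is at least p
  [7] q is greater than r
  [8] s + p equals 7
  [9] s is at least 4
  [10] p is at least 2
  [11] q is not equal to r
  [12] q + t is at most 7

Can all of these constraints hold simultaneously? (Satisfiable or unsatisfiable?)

Satisfiable

Setting (p, q, r, s, t) = (2, 2, 1, 5, 2) satisfies everything: constraint 1: t - p = 0; constraint 5: p + q = 4, and the others follow.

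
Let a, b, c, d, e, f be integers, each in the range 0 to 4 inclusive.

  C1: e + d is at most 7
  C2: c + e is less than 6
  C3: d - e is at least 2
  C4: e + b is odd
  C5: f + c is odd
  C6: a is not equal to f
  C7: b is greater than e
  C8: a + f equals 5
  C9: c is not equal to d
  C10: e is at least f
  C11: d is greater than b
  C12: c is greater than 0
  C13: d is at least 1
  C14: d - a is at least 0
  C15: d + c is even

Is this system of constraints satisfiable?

Satisfiable

Setting (a, b, c, d, e, f) = (4, 2, 2, 4, 1, 1) satisfies everything: constraint 1: e + d = 5; constraint 2: c + e = 3; constraint 3: d - e = 3, and the others follow.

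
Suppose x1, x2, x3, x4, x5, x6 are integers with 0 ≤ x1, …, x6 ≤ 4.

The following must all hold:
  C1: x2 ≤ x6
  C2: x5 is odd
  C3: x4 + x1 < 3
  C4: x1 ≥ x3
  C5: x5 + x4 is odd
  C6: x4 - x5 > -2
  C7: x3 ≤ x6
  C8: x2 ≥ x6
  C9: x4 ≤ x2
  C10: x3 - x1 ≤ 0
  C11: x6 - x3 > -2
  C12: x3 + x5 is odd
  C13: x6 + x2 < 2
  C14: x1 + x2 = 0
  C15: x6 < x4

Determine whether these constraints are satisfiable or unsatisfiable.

Constraints 1, 9, and 15 give x6 < x4, x4 ≤ x2, x2 ≤ x6. Chaining: x6 < x4 ≤ x2 ≤ x6, which forces x6 < x6 — impossible.

Unsatisfiable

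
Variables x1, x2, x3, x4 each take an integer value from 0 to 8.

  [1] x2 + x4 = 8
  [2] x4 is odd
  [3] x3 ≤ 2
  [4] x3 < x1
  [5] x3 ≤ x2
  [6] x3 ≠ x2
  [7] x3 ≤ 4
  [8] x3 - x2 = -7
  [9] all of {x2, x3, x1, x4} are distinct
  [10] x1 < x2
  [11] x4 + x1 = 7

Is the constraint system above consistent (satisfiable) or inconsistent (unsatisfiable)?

Satisfiable

The assignment x1 = 6, x2 = 7, x3 = 0, x4 = 1 works:
  constraint 1 holds since x2 + x4 = 8.
  constraint 8 holds since x3 - x2 = -7.
The rest check out directly.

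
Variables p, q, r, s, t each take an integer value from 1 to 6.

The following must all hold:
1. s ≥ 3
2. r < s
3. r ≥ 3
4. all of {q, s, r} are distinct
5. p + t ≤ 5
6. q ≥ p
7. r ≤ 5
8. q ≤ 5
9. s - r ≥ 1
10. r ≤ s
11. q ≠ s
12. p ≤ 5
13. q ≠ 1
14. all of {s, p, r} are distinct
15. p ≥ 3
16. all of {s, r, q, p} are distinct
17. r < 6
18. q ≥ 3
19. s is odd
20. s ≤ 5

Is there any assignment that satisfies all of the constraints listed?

Constraints 1, 3, 7, 8, 12, 15, 18, and 20 confine each of s, r, q, p to the 3 values {3, …, 5}.
Constraint 16 requires all 4 of them to be distinct, but only 3 values are available — impossible by the pigeonhole principle.

Unsatisfiable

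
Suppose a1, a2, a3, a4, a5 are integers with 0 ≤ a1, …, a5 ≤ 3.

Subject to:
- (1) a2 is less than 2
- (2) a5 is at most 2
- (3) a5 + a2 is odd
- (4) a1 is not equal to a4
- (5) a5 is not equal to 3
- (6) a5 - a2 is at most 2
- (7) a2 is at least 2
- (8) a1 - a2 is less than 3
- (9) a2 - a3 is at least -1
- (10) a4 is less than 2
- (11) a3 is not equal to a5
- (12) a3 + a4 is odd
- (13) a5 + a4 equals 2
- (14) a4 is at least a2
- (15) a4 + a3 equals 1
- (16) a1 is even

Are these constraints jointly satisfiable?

Unsatisfiable

From constraints 7 and 14: a4 ≥ a2 and a2 ≥ 2, so a4 ≥ 2. From constraint 10: a4 ≤ 1. But 1 < 2, so no value of a4 works.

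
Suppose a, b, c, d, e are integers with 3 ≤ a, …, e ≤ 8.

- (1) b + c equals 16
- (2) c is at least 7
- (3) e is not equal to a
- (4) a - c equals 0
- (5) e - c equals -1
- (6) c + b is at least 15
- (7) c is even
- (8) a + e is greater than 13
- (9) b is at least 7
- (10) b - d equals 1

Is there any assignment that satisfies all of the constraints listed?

Satisfiable

Setting (a, b, c, d, e) = (8, 8, 8, 7, 7) satisfies everything: constraint 1: b + c = 16; constraint 4: a - c = 0; constraint 5: e - c = -1, and the others follow.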